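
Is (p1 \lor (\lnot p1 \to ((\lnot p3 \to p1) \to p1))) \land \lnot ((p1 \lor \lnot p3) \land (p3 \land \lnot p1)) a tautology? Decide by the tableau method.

Not valid

Assume the negation and expand:
Initial set: {\lnot ((p1 \lor (\lnot p1 \to ((\lnot p3 \to p1) \to p1))) \land \lnot ((p1 \lor \lnot p3) \land (p3 \land \lnot p1)))}.
\lnot ((p1 \lor (\lnot p1 \to ((\lnot p3 \to p1) \to p1))) \land \lnot ((p1 \lor \lnot p3) \land (p3 \land \lnot p1))): β-rule — branch into \lnot (p1 \lor (\lnot p1 \to ((\lnot p3 \to p1) \to p1)))  //  \lnot \lnot ((p1 \lor \lnot p3) \land (p3 \land \lnot p1)).
  branch 1 (add \lnot (p1 \lor (\lnot p1 \to ((\lnot p3 \to p1) \to p1)))):
    \lnot (p1 \lor (\lnot p1 \to ((\lnot p3 \to p1) \to p1))): α-rule — add \lnot p1, \lnot (\lnot p1 \to ((\lnot p3 \to p1) \to p1)).
    \lnot (\lnot p1 \to ((\lnot p3 \to p1) \to p1)): α-rule — add \lnot p1, \lnot ((\lnot p3 \to p1) \to p1).
    \lnot ((\lnot p3 \to p1) \to p1): α-rule — add (\lnot p3 \to p1), \lnot p1.
    (\lnot p3 \to p1): β-rule — branch into \lnot \lnot p3  //  p1.
      branch 1.1 (add \lnot \lnot p3):
        ○ open, literals {p1=false, p3=true}.
      branch 1.2 (add p1):
        × closes — contains both p1 and \lnot p1.
  branch 2 (add \lnot \lnot ((p1 \lor \lnot p3) \land (p3 \land \lnot p1))):
    \lnot \lnot ((p1 \lor \lnot p3) \land (p3 \land \lnot p1)): α-rule — add (p1 \lor \lnot p3), (p3 \land \lnot p1).
    (p3 \land \lnot p1): α-rule — add p3, \lnot p1.
    (p1 \lor \lnot p3): β-rule — branch into p1  //  \lnot p3.
      branch 2.1 (add p1):
        × closes — contains both p1 and \lnot p1.
      branch 2.2 (add \lnot p3):
        × closes — contains both p3 and \lnot p3.
3 branches closed, 1 open.
An open branch gives a countermodel: p1=false, p3=true (unmentioned atoms arbitrary); under it the original formula is false.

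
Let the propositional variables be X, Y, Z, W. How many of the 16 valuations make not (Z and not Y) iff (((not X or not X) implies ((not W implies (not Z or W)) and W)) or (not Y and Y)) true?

Initial set: {(not (Z and not Y) iff (((not X or not X) implies ((not W implies (not Z or W)) and W)) or (not Y and Y)))}.
(not (Z and not Y) iff (((not X or not X) implies ((not W implies (not Z or W)) and W)) or (not Y and Y))): β-rule — branch into not (Z and not Y), (((not X or not X) implies ((not W implies (not Z or W)) and W)) or (not Y and Y))  //  not not (Z and not Y), not (((not X or not X) implies ((not W implies (not Z or W)) and W)) or (not Y and Y)).
  branch 1 (add not (Z and not Y), (((not X or not X) implies ((not W implies (not Z or W)) and W)) or (not Y and Y))):
    not (Z and not Y): β-rule — branch into not Z  //  not not Y.
      branch 1.1 (add not Z):
        (((not X or not X) implies ((not W implies (not Z or W)) and W)) or (not Y and Y)): β-rule — branch into ((not X or not X) implies ((not W implies (not Z or W)) and W))  //  (not Y and Y).
          branch 1.1.1 (add ((not X or not X) implies ((not W implies (not Z or W)) and W))):
            ((not X or not X) implies ((not W implies (not Z or W)) and W)): β-rule — branch into not (not X or not X)  //  ((not W implies (not Z or W)) and W).
              branch 1.1.1.1 (add not (not X or not X)):
                not (not X or not X): α-rule — add not not X, not not X.
                ○ open, literals {X=T, Z=F}.
              branch 1.1.1.2 (add ((not W implies (not Z or W)) and W)):
                ((not W implies (not Z or W)) and W): α-rule — add (not W implies (not Z or W)), W.
                (not W implies (not Z or W)): β-rule — branch into not not W  //  (not Z or W).
                  branch 1.1.1.2.1 (add not not W):
                    ○ open, literals {W=T, Z=F}.
                  branch 1.1.1.2.2 (add (not Z or W)):
                    (not Z or W): β-rule — branch into not Z  //  W.
                      branch 1.1.1.2.2.1 (add not Z):
                        ○ open, literals {W=T, Z=F}.
                      branch 1.1.1.2.2.2 (add W):
                        ○ open, literals {W=T, Z=F}.
          branch 1.1.2 (add (not Y and Y)):
            (not Y and Y): α-rule — add not Y, Y.
            × closes — contains both Y and not Y.
      branch 1.2 (add not not Y):
        (((not X or not X) implies ((not W implies (not Z or W)) and W)) or (not Y and Y)): β-rule — branch into ((not X or not X) implies ((not W implies (not Z or W)) and W))  //  (not Y and Y).
          branch 1.2.1 (add ((not X or not X) implies ((not W implies (not Z or W)) and W))):
            ((not X or not X) implies ((not W implies (not Z or W)) and W)): β-rule — branch into not (not X or not X)  //  ((not W implies (not Z or W)) and W).
              branch 1.2.1.1 (add not (not X or not X)):
                not (not X or not X): α-rule — add not not X, not not X.
                ○ open, literals {X=T, Y=T}.
              branch 1.2.1.2 (add ((not W implies (not Z or W)) and W)):
                ((not W implies (not Z or W)) and W): α-rule — add (not W implies (not Z or W)), W.
                (not W implies (not Z or W)): β-rule — branch into not not W  //  (not Z or W).
                  branch 1.2.1.2.1 (add not not W):
                    ○ open, literals {W=T, Y=T}.
                  branch 1.2.1.2.2 (add (not Z or W)):
                    (not Z or W): β-rule — branch into not Z  //  W.
                      branch 1.2.1.2.2.1 (add not Z):
                        ○ open, literals {W=T, Y=T, Z=F}.
                      branch 1.2.1.2.2.2 (add W):
                        ○ open, literals {W=T, Y=T}.
          branch 1.2.2 (add (not Y and Y)):
            (not Y and Y): α-rule — add not Y, Y.
            × closes — contains both Y and not Y.
  branch 2 (add not not (Z and not Y), not (((not X or not X) implies ((not W implies (not Z or W)) and W)) or (not Y and Y))):
    not not (Z and not Y): α-rule — add Z, not Y.
    not (((not X or not X) implies ((not W implies (not Z or W)) and W)) or (not Y and Y)): α-rule — add not ((not X or not X) implies ((not W implies (not Z or W)) and W)), not (not Y and Y).
    not ((not X or not X) implies ((not W implies (not Z or W)) and W)): α-rule — add (not X or not X), not ((not W implies (not Z or W)) and W).
    not (not Y and Y): β-rule — branch into not not Y  //  not Y.
      branch 2.1 (add not not Y):
        × closes — contains both Y and not Y.
      branch 2.2 (add not Y):
        (not X or not X): β-rule — branch into not X  //  not X.
          branch 2.2.1 (add not X):
            not ((not W implies (not Z or W)) and W): β-rule — branch into not (not W implies (not Z or W))  //  not W.
              branch 2.2.1.1 (add not (not W implies (not Z or W))):
                not (not W implies (not Z or W)): α-rule — add not W, not (not Z or W).
                not (not Z or W): α-rule — add not not Z, not W.
                ○ open, literals {W=F, X=F, Y=F, Z=T}.
              branch 2.2.1.2 (add not W):
                ○ open, literals {W=F, X=F, Y=F, Z=T}.
          branch 2.2.2 (add not X):
            not ((not W implies (not Z or W)) and W): β-rule — branch into not (not W implies (not Z or W))  //  not W.
              branch 2.2.2.1 (add not (not W implies (not Z or W))):
                not (not W implies (not Z or W)): α-rule — add not W, not (not Z or W).
                not (not Z or W): α-rule — add not not Z, not W.
                ○ open, literals {W=F, X=F, Y=F, Z=T}.
              branch 2.2.2.2 (add not W):
                ○ open, literals {W=F, X=F, Y=F, Z=T}.
3 branches closed, 12 open.
Each open branch fixes some atoms; the unmentioned ones are free. Counting distinct full assignments: branch {X=T, Z=F} (Y, W) contributes 4 new; branch {W=T, Z=F} (X, Y) contributes 2 new; branch {W=T, Z=F} (X, Y) contributes 0 new; branch {W=T, Z=F} (X, Y) contributes 0 new; branch {X=T, Y=T} (Z, W) contributes 2 new; branch {W=T, Y=T} (X, Z) contributes 1 new; branch {W=T, Y=T, Z=F} (X) contributes 0 new; branch {W=T, Y=T} (X, Z) contributes 0 new; branch {W=F, X=F, Y=F, Z=T} (none free) contributes 1 new; branch {W=F, X=F, Y=F, Z=T} (none free) contributes 0 new; branch {W=F, X=F, Y=F, Z=T} (none free) contributes 0 new; branch {W=F, X=F, Y=F, Z=T} (none free) contributes 0 new. Total: 10.

10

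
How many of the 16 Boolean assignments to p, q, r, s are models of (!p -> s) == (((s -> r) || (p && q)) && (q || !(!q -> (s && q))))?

Initial set: {T ((!p -> s) == (((s -> r) || (p && q)) && (q || !(!q -> (s && q)))))}.
T ((!p -> s) == (((s -> r) || (p && q)) && (q || !(!q -> (s && q))))): β-rule — branch into T (!p -> s), T (((s -> r) || (p && q)) && (q || !(!q -> (s && q))))  //  F (!p -> s), F (((s -> r) || (p && q)) && (q || !(!q -> (s && q)))).
  branch 1 (add T (!p -> s), T (((s -> r) || (p && q)) && (q || !(!q -> (s && q))))):
    T (((s -> r) || (p && q)) && (q || !(!q -> (s && q)))): α-rule — add T ((s -> r) || (p && q)), T (q || !(!q -> (s && q))).
    T (!p -> s): β-rule — branch into F !p  //  T s.
      branch 1.1 (add F !p):
        T ((s -> r) || (p && q)): β-rule — branch into T (s -> r)  //  T (p && q).
          branch 1.1.1 (add T (s -> r)):
            T (q || !(!q -> (s && q))): β-rule — branch into T q  //  T !(!q -> (s && q)).
              branch 1.1.1.1 (add T q):
                T (s -> r): β-rule — branch into F s  //  T r.
                  branch 1.1.1.1.1 (add F s):
                    ○ open, literals {p=true, q=true, s=false}.
                  branch 1.1.1.1.2 (add T r):
                    ○ open, literals {p=true, q=true, r=true}.
              branch 1.1.1.2 (add T !(!q -> (s && q))):
                T !(!q -> (s && q)): α-rule — add T !q, F (s && q).
                T (s -> r): β-rule — branch into F s  //  T r.
                  branch 1.1.1.2.1 (add F s):
                    F (s && q): β-rule — branch into F s  //  F q.
                      branch 1.1.1.2.1.1 (add F s):
                        ○ open, literals {p=true, q=false, s=false}.
                      branch 1.1.1.2.1.2 (add F q):
                        ○ open, literals {p=true, q=false, s=false}.
                  branch 1.1.1.2.2 (add T r):
                    F (s && q): β-rule — branch into F s  //  F q.
                      branch 1.1.1.2.2.1 (add F s):
                        ○ open, literals {p=true, q=false, r=true, s=false}.
                      branch 1.1.1.2.2.2 (add F q):
                        ○ open, literals {p=true, q=false, r=true}.
          branch 1.1.2 (add T (p && q)):
            T (p && q): α-rule — add T p, T q.
            T (q || !(!q -> (s && q))): β-rule — branch into T q  //  T !(!q -> (s && q)).
              branch 1.1.2.1 (add T q):
                ○ open, literals {p=true, q=true}.
              branch 1.1.2.2 (add T !(!q -> (s && q))):
                T !(!q -> (s && q)): α-rule — add T !q, F (s && q).
                × closes — contains both q and !q.
      branch 1.2 (add T s):
        T ((s -> r) || (p && q)): β-rule — branch into T (s -> r)  //  T (p && q).
          branch 1.2.1 (add T (s -> r)):
            T (q || !(!q -> (s && q))): β-rule — branch into T q  //  T !(!q -> (s && q)).
              branch 1.2.1.1 (add T q):
                T (s -> r): β-rule — branch into F s  //  T r.
                  branch 1.2.1.1.1 (add F s):
                    × closes — contains both s and !s.
                  branch 1.2.1.1.2 (add T r):
                    ○ open, literals {q=true, r=true, s=true}.
              branch 1.2.1.2 (add T !(!q -> (s && q))):
                T !(!q -> (s && q)): α-rule — add T !q, F (s && q).
                T (s -> r): β-rule — branch into F s  //  T r.
                  branch 1.2.1.2.1 (add F s):
                    × closes — contains both s and !s.
                  branch 1.2.1.2.2 (add T r):
                    F (s && q): β-rule — branch into F s  //  F q.
                      branch 1.2.1.2.2.1 (add F s):
                        × closes — contains both s and !s.
                      branch 1.2.1.2.2.2 (add F q):
                        ○ open, literals {q=false, r=true, s=true}.
          branch 1.2.2 (add T (p && q)):
            T (p && q): α-rule — add T p, T q.
            T (q || !(!q -> (s && q))): β-rule — branch into T q  //  T !(!q -> (s && q)).
              branch 1.2.2.1 (add T q):
                ○ open, literals {p=true, q=true, s=true}.
              branch 1.2.2.2 (add T !(!q -> (s && q))):
                T !(!q -> (s && q)): α-rule — add T !q, F (s && q).
                × closes — contains both q and !q.
  branch 2 (add F (!p -> s), F (((s -> r) || (p && q)) && (q || !(!q -> (s && q))))):
    F (!p -> s): α-rule — add T !p, F s.
    F (((s -> r) || (p && q)) && (q || !(!q -> (s && q)))): β-rule — branch into F ((s -> r) || (p && q))  //  F (q || !(!q -> (s && q))).
      branch 2.1 (add F ((s -> r) || (p && q))):
        F ((s -> r) || (p && q)): α-rule — add F (s -> r), F (p && q).
        F (s -> r): α-rule — add T s, F r.
        × closes — contains both s and !s.
      branch 2.2 (add F (q || !(!q -> (s && q)))):
        F (q || !(!q -> (s && q))): α-rule — add F q, F !(!q -> (s && q)).
        F !(!q -> (s && q)): β-rule — branch into F !q  //  T (s && q).
          branch 2.2.1 (add F !q):
            × closes — contains both q and !q.
          branch 2.2.2 (add T (s && q)):
            T (s && q): α-rule — add T s, T q.
            × closes — contains both s and !s.
8 branches closed, 10 open.
Each open branch fixes some atoms; the unmentioned ones are free. Counting distinct full assignments: branch {p=true, q=true, s=false} (r) contributes 2 new; branch {p=true, q=true, r=true} (s) contributes 1 new; branch {p=true, q=false, s=false} (r) contributes 2 new; branch {p=true, q=false, s=false} (r) contributes 0 new; branch {p=true, q=false, r=true, s=false} (none free) contributes 0 new; branch {p=true, q=false, r=true} (s) contributes 1 new; branch {p=true, q=true} (r, s) contributes 1 new; branch {q=true, r=true, s=true} (p) contributes 1 new; branch {q=false, r=true, s=true} (p) contributes 1 new; branch {p=true, q=true, s=true} (r) contributes 0 new. Total: 9.

9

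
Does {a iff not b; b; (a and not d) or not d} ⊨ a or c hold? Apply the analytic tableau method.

No

Initial set: {T (a iff not b); T b; T ((a and not d) or not d); F (a or c)}.
F (a or c): α-rule — add F a, F c.
T (a iff not b): β-rule — branch into T a, T not b  //  F a, F not b.
  branch 1 (add T a, T not b):
    × closes — contains both a and not a.
  branch 2 (add F a, F not b):
    T ((a and not d) or not d): β-rule — branch into T (a and not d)  //  T not d.
      branch 2.1 (add T (a and not d)):
        T (a and not d): α-rule — add T a, T not d.
        × closes — contains both a and not a.
      branch 2.2 (add T not d):
        ○ open, literals {a=0, b=1, c=0, d=0}.
2 branches closed, 1 open.
An open branch gives a countermodel: a=0, b=1, c=0, d=0 (unmentioned atoms arbitrary); the premises hold there but the conclusion fails.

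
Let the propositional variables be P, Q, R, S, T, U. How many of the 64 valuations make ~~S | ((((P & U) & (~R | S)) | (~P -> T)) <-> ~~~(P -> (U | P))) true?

40

Initial set: {(~~S | ((((P & U) & (~R | S)) | (~P -> T)) <-> ~~~(P -> (U | P))))}.
(~~S | ((((P & U) & (~R | S)) | (~P -> T)) <-> ~~~(P -> (U | P)))): β-rule — branch into ~~S  //  ((((P & U) & (~R | S)) | (~P -> T)) <-> ~~~(P -> (U | P))).
  branch 1 (add ~~S):
    ~~S: drop double negation, giving S.
    ○ open, literals {S=1}.
  branch 2 (add ((((P & U) & (~R | S)) | (~P -> T)) <-> ~~~(P -> (U | P)))):
    ((((P & U) & (~R | S)) | (~P -> T)) <-> ~~~(P -> (U | P))): β-rule — branch into (((P & U) & (~R | S)) | (~P -> T)), ~~~(P -> (U | P))  //  ~(((P & U) & (~R | S)) | (~P -> T)), ~~~~(P -> (U | P)).
      branch 2.1 (add (((P & U) & (~R | S)) | (~P -> T)), ~~~(P -> (U | P))):
        ~~~(P -> (U | P)): drop double negation, giving ~(P -> (U | P)).
        ~(P -> (U | P)): α-rule — add P, ~(U | P).
        ~(U | P): α-rule — add ~U, ~P.
        × closes — contains both P and ~P.
      branch 2.2 (add ~(((P & U) & (~R | S)) | (~P -> T)), ~~~~(P -> (U | P))):
        ~(((P & U) & (~R | S)) | (~P -> T)): α-rule — add ~((P & U) & (~R | S)), ~(~P -> T).
        ~~~~(P -> (U | P)): drop double negation, giving ~~(P -> (U | P)).
        ~(~P -> T): α-rule — add ~P, ~T.
        ~((P & U) & (~R | S)): β-rule — branch into ~(P & U)  //  ~(~R | S).
          branch 2.2.1 (add ~(P & U)):
            ~~(P -> (U | P)): β-rule — branch into ~P  //  (U | P).
              branch 2.2.1.1 (add ~P):
                ~(P & U): β-rule — branch into ~P  //  ~U.
                  branch 2.2.1.1.1 (add ~P):
                    ○ open, literals {P=0, T=0}.
                  branch 2.2.1.1.2 (add ~U):
                    ○ open, literals {P=0, T=0, U=0}.
              branch 2.2.1.2 (add (U | P)):
                ~(P & U): β-rule — branch into ~P  //  ~U.
                  branch 2.2.1.2.1 (add ~P):
                    (U | P): β-rule — branch into U  //  P.
                      branch 2.2.1.2.1.1 (add U):
                        ○ open, literals {P=0, T=0, U=1}.
                      branch 2.2.1.2.1.2 (add P):
                        × closes — contains both P and ~P.
                  branch 2.2.1.2.2 (add ~U):
                    (U | P): β-rule — branch into U  //  P.
                      branch 2.2.1.2.2.1 (add U):
                        × closes — contains both U and ~U.
                      branch 2.2.1.2.2.2 (add P):
                        × closes — contains both P and ~P.
          branch 2.2.2 (add ~(~R | S)):
            ~(~R | S): α-rule — add ~~R, ~S.
            ~~(P -> (U | P)): β-rule — branch into ~P  //  (U | P).
              branch 2.2.2.1 (add ~P):
                ○ open, literals {P=0, R=1, S=0, T=0}.
              branch 2.2.2.2 (add (U | P)):
                (U | P): β-rule — branch into U  //  P.
                  branch 2.2.2.2.1 (add U):
                    ○ open, literals {P=0, R=1, S=0, T=0, U=1}.
                  branch 2.2.2.2.2 (add P):
                    × closes — contains both P and ~P.
5 branches closed, 6 open.
Each open branch fixes some atoms; the unmentioned ones are free. Counting distinct full assignments: branch {S=1} (P, Q, R, T, U) contributes 32 new; branch {P=0, T=0} (Q, R, S, U) contributes 8 new; branch {P=0, T=0, U=0} (Q, R, S) contributes 0 new; branch {P=0, T=0, U=1} (Q, R, S) contributes 0 new; branch {P=0, R=1, S=0, T=0} (Q, U) contributes 0 new; branch {P=0, R=1, S=0, T=0, U=1} (Q) contributes 0 new. Total: 40.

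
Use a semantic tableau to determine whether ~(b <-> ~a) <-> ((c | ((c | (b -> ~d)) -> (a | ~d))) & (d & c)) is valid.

Not valid

Assume the negation and expand:
Initial set: {~(~(b <-> ~a) <-> ((c | ((c | (b -> ~d)) -> (a | ~d))) & (d & c)))}.
~(~(b <-> ~a) <-> ((c | ((c | (b -> ~d)) -> (a | ~d))) & (d & c))): β-rule — branch into ~(b <-> ~a), ~((c | ((c | (b -> ~d)) -> (a | ~d))) & (d & c))  //  ~~(b <-> ~a), ((c | ((c | (b -> ~d)) -> (a | ~d))) & (d & c)).
  branch 1 (add ~(b <-> ~a), ~((c | ((c | (b -> ~d)) -> (a | ~d))) & (d & c))):
    ~(b <-> ~a): β-rule — branch into b, ~~a  //  ~b, ~a.
      branch 1.1 (add b, ~~a):
        ~((c | ((c | (b -> ~d)) -> (a | ~d))) & (d & c)): β-rule — branch into ~(c | ((c | (b -> ~d)) -> (a | ~d)))  //  ~(d & c).
          branch 1.1.1 (add ~(c | ((c | (b -> ~d)) -> (a | ~d)))):
            ~(c | ((c | (b -> ~d)) -> (a | ~d))): α-rule — add ~c, ~((c | (b -> ~d)) -> (a | ~d)).
            ~((c | (b -> ~d)) -> (a | ~d)): α-rule — add (c | (b -> ~d)), ~(a | ~d).
            ~(a | ~d): α-rule — add ~a, ~~d.
            × closes — contains both a and ~a.
          branch 1.1.2 (add ~(d & c)):
            ~(d & c): β-rule — branch into ~d  //  ~c.
              branch 1.1.2.1 (add ~d):
                ○ open, literals {a=T, b=T, d=F}.
              branch 1.1.2.2 (add ~c):
                ○ open, literals {a=T, b=T, c=F}.
      branch 1.2 (add ~b, ~a):
        ~((c | ((c | (b -> ~d)) -> (a | ~d))) & (d & c)): β-rule — branch into ~(c | ((c | (b -> ~d)) -> (a | ~d)))  //  ~(d & c).
          branch 1.2.1 (add ~(c | ((c | (b -> ~d)) -> (a | ~d)))):
            ~(c | ((c | (b -> ~d)) -> (a | ~d))): α-rule — add ~c, ~((c | (b -> ~d)) -> (a | ~d)).
            ~((c | (b -> ~d)) -> (a | ~d)): α-rule — add (c | (b -> ~d)), ~(a | ~d).
            ~(a | ~d): α-rule — add ~a, ~~d.
            (c | (b -> ~d)): β-rule — branch into c  //  (b -> ~d).
              branch 1.2.1.1 (add c):
                × closes — contains both c and ~c.
              branch 1.2.1.2 (add (b -> ~d)):
                (b -> ~d): β-rule — branch into ~b  //  ~d.
                  branch 1.2.1.2.1 (add ~b):
                    ○ open, literals {a=F, b=F, c=F, d=T}.
                  branch 1.2.1.2.2 (add ~d):
                    × closes — contains both d and ~d.
          branch 1.2.2 (add ~(d & c)):
            ~(d & c): β-rule — branch into ~d  //  ~c.
              branch 1.2.2.1 (add ~d):
                ○ open, literals {a=F, b=F, d=F}.
              branch 1.2.2.2 (add ~c):
                ○ open, literals {a=F, b=F, c=F}.
  branch 2 (add ~~(b <-> ~a), ((c | ((c | (b -> ~d)) -> (a | ~d))) & (d & c))):
    ((c | ((c | (b -> ~d)) -> (a | ~d))) & (d & c)): α-rule — add (c | ((c | (b -> ~d)) -> (a | ~d))), (d & c).
    (d & c): α-rule — add d, c.
    ~~(b <-> ~a): β-rule — branch into b, ~a  //  ~b, ~~a.
      branch 2.1 (add b, ~a):
        (c | ((c | (b -> ~d)) -> (a | ~d))): β-rule — branch into c  //  ((c | (b -> ~d)) -> (a | ~d)).
          branch 2.1.1 (add c):
            ○ open, literals {a=F, b=T, c=T, d=T}.
          branch 2.1.2 (add ((c | (b -> ~d)) -> (a | ~d))):
            ((c | (b -> ~d)) -> (a | ~d)): β-rule — branch into ~(c | (b -> ~d))  //  (a | ~d).
              branch 2.1.2.1 (add ~(c | (b -> ~d))):
                ~(c | (b -> ~d)): α-rule — add ~c, ~(b -> ~d).
                × closes — contains both c and ~c.
              branch 2.1.2.2 (add (a | ~d)):
                (a | ~d): β-rule — branch into a  //  ~d.
                  branch 2.1.2.2.1 (add a):
                    × closes — contains both a and ~a.
                  branch 2.1.2.2.2 (add ~d):
                    × closes — contains both d and ~d.
      branch 2.2 (add ~b, ~~a):
        (c | ((c | (b -> ~d)) -> (a | ~d))): β-rule — branch into c  //  ((c | (b -> ~d)) -> (a | ~d)).
          branch 2.2.1 (add c):
            ○ open, literals {a=T, b=F, c=T, d=T}.
          branch 2.2.2 (add ((c | (b -> ~d)) -> (a | ~d))):
            ((c | (b -> ~d)) -> (a | ~d)): β-rule — branch into ~(c | (b -> ~d))  //  (a | ~d).
              branch 2.2.2.1 (add ~(c | (b -> ~d))):
                ~(c | (b -> ~d)): α-rule — add ~c, ~(b -> ~d).
                × closes — contains both c and ~c.
              branch 2.2.2.2 (add (a | ~d)):
                (a | ~d): β-rule — branch into a  //  ~d.
                  branch 2.2.2.2.1 (add a):
                    ○ open, literals {a=T, b=F, c=T, d=T}.
                  branch 2.2.2.2.2 (add ~d):
                    × closes — contains both d and ~d.
8 branches closed, 8 open.
An open branch gives a countermodel: a=T, b=T, d=F (unmentioned atoms arbitrary); under it the original formula is false.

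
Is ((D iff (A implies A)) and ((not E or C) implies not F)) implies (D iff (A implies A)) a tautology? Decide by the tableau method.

Assume the negation and expand:
Initial set: {not (((D iff (A implies A)) and ((not E or C) implies not F)) implies (D iff (A implies A)))}.
not (((D iff (A implies A)) and ((not E or C) implies not F)) implies (D iff (A implies A))): α-rule — add ((D iff (A implies A)) and ((not E or C) implies not F)), not (D iff (A implies A)).
((D iff (A implies A)) and ((not E or C) implies not F)): α-rule — add (D iff (A implies A)), ((not E or C) implies not F).
not (D iff (A implies A)): β-rule — branch into D, not (A implies A)  //  not D, (A implies A).
  branch 1 (add D, not (A implies A)):
    not (A implies A): α-rule — add A, not A.
    × closes — contains both A and not A.
  branch 2 (add not D, (A implies A)):
    (D iff (A implies A)): β-rule — branch into D, (A implies A)  //  not D, not (A implies A).
      branch 2.1 (add D, (A implies A)):
        × closes — contains both D and not D.
      branch 2.2 (add not D, not (A implies A)):
        not (A implies A): α-rule — add A, not A.
        × closes — contains both A and not A.
All 3 branches close.
Every branch closed, so the negation is unsatisfiable and the formula is valid.

Valid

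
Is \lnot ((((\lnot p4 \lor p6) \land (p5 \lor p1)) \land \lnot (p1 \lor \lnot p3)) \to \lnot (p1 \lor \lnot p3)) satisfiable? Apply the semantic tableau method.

Initial set: {T \lnot ((((\lnot p4 \lor p6) \land (p5 \lor p1)) \land \lnot (p1 \lor \lnot p3)) \to \lnot (p1 \lor \lnot p3))}.
T \lnot ((((\lnot p4 \lor p6) \land (p5 \lor p1)) \land \lnot (p1 \lor \lnot p3)) \to \lnot (p1 \lor \lnot p3)): α-rule — add T (((\lnot p4 \lor p6) \land (p5 \lor p1)) \land \lnot (p1 \lor \lnot p3)), F \lnot (p1 \lor \lnot p3).
T (((\lnot p4 \lor p6) \land (p5 \lor p1)) \land \lnot (p1 \lor \lnot p3)): α-rule — add T ((\lnot p4 \lor p6) \land (p5 \lor p1)), T \lnot (p1 \lor \lnot p3).
T ((\lnot p4 \lor p6) \land (p5 \lor p1)): α-rule — add T (\lnot p4 \lor p6), T (p5 \lor p1).
T \lnot (p1 \lor \lnot p3): α-rule — add F p1, F \lnot p3.
F \lnot (p1 \lor \lnot p3): β-rule — branch into T p1  //  T \lnot p3.
  branch 1 (add T p1):
    × closes — contains both p1 and \lnot p1.
  branch 2 (add T \lnot p3):
    × closes — contains both p3 and \lnot p3.
All 2 branches close.
Every branch closed; the formula is unsatisfiable.

Unsatisfiable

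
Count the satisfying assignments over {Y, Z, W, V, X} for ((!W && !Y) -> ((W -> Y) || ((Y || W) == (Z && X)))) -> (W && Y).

8

Initial set: {(((!W && !Y) -> ((W -> Y) || ((Y || W) == (Z && X)))) -> (W && Y))}.
(((!W && !Y) -> ((W -> Y) || ((Y || W) == (Z && X)))) -> (W && Y)): β-rule — branch into !((!W && !Y) -> ((W -> Y) || ((Y || W) == (Z && X))))  //  (W && Y).
  branch 1 (add !((!W && !Y) -> ((W -> Y) || ((Y || W) == (Z && X))))):
    !((!W && !Y) -> ((W -> Y) || ((Y || W) == (Z && X)))): α-rule — add (!W && !Y), !((W -> Y) || ((Y || W) == (Z && X))).
    (!W && !Y): α-rule — add !W, !Y.
    !((W -> Y) || ((Y || W) == (Z && X))): α-rule — add !(W -> Y), !((Y || W) == (Z && X)).
    !(W -> Y): α-rule — add W, !Y.
    × closes — contains both W and !W.
  branch 2 (add (W && Y)):
    (W && Y): α-rule — add W, Y.
    ○ open, literals {W=T, Y=T}.
1 branch closed, 1 open.
Each open branch fixes some atoms; the unmentioned ones are free. Counting distinct full assignments: branch {W=T, Y=T} (Z, V, X) contributes 8 new. Total: 8.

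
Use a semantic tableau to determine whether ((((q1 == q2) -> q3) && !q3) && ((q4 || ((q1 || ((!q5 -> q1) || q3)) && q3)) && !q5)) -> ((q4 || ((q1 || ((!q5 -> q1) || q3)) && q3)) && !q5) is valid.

Assume the negation and expand:
Initial set: {!(((((q1 == q2) -> q3) && !q3) && ((q4 || ((q1 || ((!q5 -> q1) || q3)) && q3)) && !q5)) -> ((q4 || ((q1 || ((!q5 -> q1) || q3)) && q3)) && !q5))}.
!(((((q1 == q2) -> q3) && !q3) && ((q4 || ((q1 || ((!q5 -> q1) || q3)) && q3)) && !q5)) -> ((q4 || ((q1 || ((!q5 -> q1) || q3)) && q3)) && !q5)): α-rule — add ((((q1 == q2) -> q3) && !q3) && ((q4 || ((q1 || ((!q5 -> q1) || q3)) && q3)) && !q5)), !((q4 || ((q1 || ((!q5 -> q1) || q3)) && q3)) && !q5).
((((q1 == q2) -> q3) && !q3) && ((q4 || ((q1 || ((!q5 -> q1) || q3)) && q3)) && !q5)): α-rule — add (((q1 == q2) -> q3) && !q3), ((q4 || ((q1 || ((!q5 -> q1) || q3)) && q3)) && !q5).
(((q1 == q2) -> q3) && !q3): α-rule — add ((q1 == q2) -> q3), !q3.
((q4 || ((q1 || ((!q5 -> q1) || q3)) && q3)) && !q5): α-rule — add (q4 || ((q1 || ((!q5 -> q1) || q3)) && q3)), !q5.
!((q4 || ((q1 || ((!q5 -> q1) || q3)) && q3)) && !q5): β-rule — branch into !(q4 || ((q1 || ((!q5 -> q1) || q3)) && q3))  //  !!q5.
  branch 1 (add !(q4 || ((q1 || ((!q5 -> q1) || q3)) && q3))):
    !(q4 || ((q1 || ((!q5 -> q1) || q3)) && q3)): α-rule — add !q4, !((q1 || ((!q5 -> q1) || q3)) && q3).
    ((q1 == q2) -> q3): β-rule — branch into !(q1 == q2)  //  q3.
      branch 1.1 (add !(q1 == q2)):
        (q4 || ((q1 || ((!q5 -> q1) || q3)) && q3)): β-rule — branch into q4  //  ((q1 || ((!q5 -> q1) || q3)) && q3).
          branch 1.1.1 (add q4):
            × closes — contains both q4 and !q4.
          branch 1.1.2 (add ((q1 || ((!q5 -> q1) || q3)) && q3)):
            ((q1 || ((!q5 -> q1) || q3)) && q3): α-rule — add (q1 || ((!q5 -> q1) || q3)), q3.
            × closes — contains both q3 and !q3.
      branch 1.2 (add q3):
        × closes — contains both q3 and !q3.
  branch 2 (add !!q5):
    × closes — contains both q5 and !q5.
All 4 branches close.
Every branch closed, so the negation is unsatisfiable and the formula is valid.

Valid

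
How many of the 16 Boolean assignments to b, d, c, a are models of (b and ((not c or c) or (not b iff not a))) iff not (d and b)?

4

Initial set: {((b and ((not c or c) or (not b iff not a))) iff not (d and b))}.
((b and ((not c or c) or (not b iff not a))) iff not (d and b)): β-rule — branch into (b and ((not c or c) or (not b iff not a))), not (d and b)  //  not (b and ((not c or c) or (not b iff not a))), not not (d and b).
  branch 1 (add (b and ((not c or c) or (not b iff not a))), not (d and b)):
    (b and ((not c or c) or (not b iff not a))): α-rule — add b, ((not c or c) or (not b iff not a)).
    not (d and b): β-rule — branch into not d  //  not b.
      branch 1.1 (add not d):
        ((not c or c) or (not b iff not a)): β-rule — branch into (not c or c)  //  (not b iff not a).
          branch 1.1.1 (add (not c or c)):
            (not c or c): β-rule — branch into not c  //  c.
              branch 1.1.1.1 (add not c):
                ○ open, literals {b=T, c=F, d=F}.
              branch 1.1.1.2 (add c):
                ○ open, literals {b=T, c=T, d=F}.
          branch 1.1.2 (add (not b iff not a)):
            (not b iff not a): β-rule — branch into not b, not a  //  not not b, not not a.
              branch 1.1.2.1 (add not b, not a):
                × closes — contains both b and not b.
              branch 1.1.2.2 (add not not b, not not a):
                ○ open, literals {a=T, b=T, d=F}.
      branch 1.2 (add not b):
        × closes — contains both b and not b.
  branch 2 (add not (b and ((not c or c) or (not b iff not a))), not not (d and b)):
    not not (d and b): α-rule — add d, b.
    not (b and ((not c or c) or (not b iff not a))): β-rule — branch into not b  //  not ((not c or c) or (not b iff not a)).
      branch 2.1 (add not b):
        × closes — contains both b and not b.
      branch 2.2 (add not ((not c or c) or (not b iff not a))):
        not ((not c or c) or (not b iff not a)): α-rule — add not (not c or c), not (not b iff not a).
        not (not c or c): α-rule — add not not c, not c.
        × closes — contains both c and not c.
4 branches closed, 3 open.
Each open branch fixes some atoms; the unmentioned ones are free. Counting distinct full assignments: branch {b=T, c=F, d=F} (a) contributes 2 new; branch {b=T, c=T, d=F} (a) contributes 2 new; branch {a=T, b=T, d=F} (c) contributes 0 new. Total: 4.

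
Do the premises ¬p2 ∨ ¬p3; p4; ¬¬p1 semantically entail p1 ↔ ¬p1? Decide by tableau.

Initial set: {(¬p2 ∨ ¬p3); p4; ¬¬p1; ¬(p1 ↔ ¬p1)}.
¬¬p1: drop double negation, giving p1.
(¬p2 ∨ ¬p3): β-rule — branch into ¬p2  //  ¬p3.
  branch 1 (add ¬p2):
    ¬(p1 ↔ ¬p1): β-rule — branch into p1, ¬¬p1  //  ¬p1, ¬p1.
      branch 1.1 (add p1, ¬¬p1):
        ○ open, literals {p1=1, p2=0, p4=1}.
      branch 1.2 (add ¬p1, ¬p1):
        × closes — contains both p1 and ¬p1.
  branch 2 (add ¬p3):
    ¬(p1 ↔ ¬p1): β-rule — branch into p1, ¬¬p1  //  ¬p1, ¬p1.
      branch 2.1 (add p1, ¬¬p1):
        ○ open, literals {p1=1, p3=0, p4=1}.
      branch 2.2 (add ¬p1, ¬p1):
        × closes — contains both p1 and ¬p1.
2 branches closed, 2 open.
An open branch gives a countermodel: p1=1, p2=0, p4=1 (unmentioned atoms arbitrary); the premises hold there but the conclusion fails.

No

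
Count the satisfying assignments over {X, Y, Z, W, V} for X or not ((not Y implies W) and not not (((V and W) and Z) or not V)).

24

Initial set: {(X or not ((not Y implies W) and not not (((V and W) and Z) or not V)))}.
(X or not ((not Y implies W) and not not (((V and W) and Z) or not V))): β-rule — branch into X  //  not ((not Y implies W) and not not (((V and W) and Z) or not V)).
  branch 1 (add X):
    ○ open, literals {X=T}.
  branch 2 (add not ((not Y implies W) and not not (((V and W) and Z) or not V))):
    not ((not Y implies W) and not not (((V and W) and Z) or not V)): β-rule — branch into not (not Y implies W)  //  not not not (((V and W) and Z) or not V).
      branch 2.1 (add not (not Y implies W)):
        not (not Y implies W): α-rule — add not Y, not W.
        ○ open, literals {W=F, Y=F}.
      branch 2.2 (add not not not (((V and W) and Z) or not V)):
        not not not (((V and W) and Z) or not V): drop double negation, giving not (((V and W) and Z) or not V).
        not (((V and W) and Z) or not V): α-rule — add not ((V and W) and Z), not not V.
        not ((V and W) and Z): β-rule — branch into not (V and W)  //  not Z.
          branch 2.2.1 (add not (V and W)):
            not (V and W): β-rule — branch into not V  //  not W.
              branch 2.2.1.1 (add not V):
                × closes — contains both V and not V.
              branch 2.2.1.2 (add not W):
                ○ open, literals {V=T, W=F}.
          branch 2.2.2 (add not Z):
            ○ open, literals {V=T, Z=F}.
1 branch closed, 4 open.
Each open branch fixes some atoms; the unmentioned ones are free. Counting distinct full assignments: branch {X=T} (Y, Z, W, V) contributes 16 new; branch {W=F, Y=F} (X, Z, V) contributes 4 new; branch {V=T, W=F} (X, Y, Z) contributes 2 new; branch {V=T, Z=F} (X, Y, W) contributes 2 new. Total: 24.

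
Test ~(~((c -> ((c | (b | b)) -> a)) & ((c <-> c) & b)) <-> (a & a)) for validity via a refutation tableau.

Not valid

Assume the negation and expand:
Initial set: {~~(~((c -> ((c | (b | b)) -> a)) & ((c <-> c) & b)) <-> (a & a))}.
~~(~((c -> ((c | (b | b)) -> a)) & ((c <-> c) & b)) <-> (a & a)): β-rule — branch into ~((c -> ((c | (b | b)) -> a)) & ((c <-> c) & b)), (a & a)  //  ~~((c -> ((c | (b | b)) -> a)) & ((c <-> c) & b)), ~(a & a).
  branch 1 (add ~((c -> ((c | (b | b)) -> a)) & ((c <-> c) & b)), (a & a)):
    (a & a): α-rule — add a, a.
    ~((c -> ((c | (b | b)) -> a)) & ((c <-> c) & b)): β-rule — branch into ~(c -> ((c | (b | b)) -> a))  //  ~((c <-> c) & b).
      branch 1.1 (add ~(c -> ((c | (b | b)) -> a))):
        ~(c -> ((c | (b | b)) -> a)): α-rule — add c, ~((c | (b | b)) -> a).
        ~((c | (b | b)) -> a): α-rule — add (c | (b | b)), ~a.
        × closes — contains both a and ~a.
      branch 1.2 (add ~((c <-> c) & b)):
        ~((c <-> c) & b): β-rule — branch into ~(c <-> c)  //  ~b.
          branch 1.2.1 (add ~(c <-> c)):
            ~(c <-> c): β-rule — branch into c, ~c  //  ~c, c.
              branch 1.2.1.1 (add c, ~c):
                × closes — contains both c and ~c.
              branch 1.2.1.2 (add ~c, c):
                × closes — contains both c and ~c.
          branch 1.2.2 (add ~b):
            ○ open, literals {a=true, b=false}.
  branch 2 (add ~~((c -> ((c | (b | b)) -> a)) & ((c <-> c) & b)), ~(a & a)):
    ~~((c -> ((c | (b | b)) -> a)) & ((c <-> c) & b)): α-rule — add (c -> ((c | (b | b)) -> a)), ((c <-> c) & b).
    ((c <-> c) & b): α-rule — add (c <-> c), b.
    ~(a & a): β-rule — branch into ~a  //  ~a.
      branch 2.1 (add ~a):
        (c -> ((c | (b | b)) -> a)): β-rule — branch into ~c  //  ((c | (b | b)) -> a).
          branch 2.1.1 (add ~c):
            (c <-> c): β-rule — branch into c, c  //  ~c, ~c.
              branch 2.1.1.1 (add c, c):
                × closes — contains both c and ~c.
              branch 2.1.1.2 (add ~c, ~c):
                ○ open, literals {a=false, b=true, c=false}.
          branch 2.1.2 (add ((c | (b | b)) -> a)):
            (c <-> c): β-rule — branch into c, c  //  ~c, ~c.
              branch 2.1.2.1 (add c, c):
                ((c | (b | b)) -> a): β-rule — branch into ~(c | (b | b))  //  a.
                  branch 2.1.2.1.1 (add ~(c | (b | b))):
                    ~(c | (b | b)): α-rule — add ~c, ~(b | b).
                    × closes — contains both c and ~c.
                  branch 2.1.2.1.2 (add a):
                    × closes — contains both a and ~a.
              branch 2.1.2.2 (add ~c, ~c):
                ((c | (b | b)) -> a): β-rule — branch into ~(c | (b | b))  //  a.
                  branch 2.1.2.2.1 (add ~(c | (b | b))):
                    ~(c | (b | b)): α-rule — add ~c, ~(b | b).
                    ~(b | b): α-rule — add ~b, ~b.
                    × closes — contains both b and ~b.
                  branch 2.1.2.2.2 (add a):
                    × closes — contains both a and ~a.
      branch 2.2 (add ~a):
        (c -> ((c | (b | b)) -> a)): β-rule — branch into ~c  //  ((c | (b | b)) -> a).
          branch 2.2.1 (add ~c):
            (c <-> c): β-rule — branch into c, c  //  ~c, ~c.
              branch 2.2.1.1 (add c, c):
                × closes — contains both c and ~c.
              branch 2.2.1.2 (add ~c, ~c):
                ○ open, literals {a=false, b=true, c=false}.
          branch 2.2.2 (add ((c | (b | b)) -> a)):
            (c <-> c): β-rule — branch into c, c  //  ~c, ~c.
              branch 2.2.2.1 (add c, c):
                ((c | (b | b)) -> a): β-rule — branch into ~(c | (b | b))  //  a.
                  branch 2.2.2.1.1 (add ~(c | (b | b))):
                    ~(c | (b | b)): α-rule — add ~c, ~(b | b).
                    × closes — contains both c and ~c.
                  branch 2.2.2.1.2 (add a):
                    × closes — contains both a and ~a.
              branch 2.2.2.2 (add ~c, ~c):
                ((c | (b | b)) -> a): β-rule — branch into ~(c | (b | b))  //  a.
                  branch 2.2.2.2.1 (add ~(c | (b | b))):
                    ~(c | (b | b)): α-rule — add ~c, ~(b | b).
                    ~(b | b): α-rule — add ~b, ~b.
                    × closes — contains both b and ~b.
                  branch 2.2.2.2.2 (add a):
                    × closes — contains both a and ~a.
13 branches closed, 3 open.
An open branch gives a countermodel: a=true, b=false (unmentioned atoms arbitrary); under it the original formula is false.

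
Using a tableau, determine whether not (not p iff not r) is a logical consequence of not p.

No

Initial set: {not p; not not (not p iff not r)}.
not not (not p iff not r): β-rule — branch into not p, not r  //  not not p, not not r.
  branch 1 (add not p, not r):
    ○ open, literals {p=false, r=false}.
  branch 2 (add not not p, not not r):
    × closes — contains both p and not p.
1 branch closed, 1 open.
An open branch gives a countermodel: p=false, r=false (unmentioned atoms arbitrary); the premises hold there but the conclusion fails.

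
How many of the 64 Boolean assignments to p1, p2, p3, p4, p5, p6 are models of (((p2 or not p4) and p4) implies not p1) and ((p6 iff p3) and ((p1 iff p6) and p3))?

Initial set: {((((p2 or not p4) and p4) implies not p1) and ((p6 iff p3) and ((p1 iff p6) and p3)))}.
((((p2 or not p4) and p4) implies not p1) and ((p6 iff p3) and ((p1 iff p6) and p3))): α-rule — add (((p2 or not p4) and p4) implies not p1), ((p6 iff p3) and ((p1 iff p6) and p3)).
((p6 iff p3) and ((p1 iff p6) and p3)): α-rule — add (p6 iff p3), ((p1 iff p6) and p3).
((p1 iff p6) and p3): α-rule — add (p1 iff p6), p3.
(((p2 or not p4) and p4) implies not p1): β-rule — branch into not ((p2 or not p4) and p4)  //  not p1.
  branch 1 (add not ((p2 or not p4) and p4)):
    (p6 iff p3): β-rule — branch into p6, p3  //  not p6, not p3.
      branch 1.1 (add p6, p3):
        (p1 iff p6): β-rule — branch into p1, p6  //  not p1, not p6.
          branch 1.1.1 (add p1, p6):
            not ((p2 or not p4) and p4): β-rule — branch into not (p2 or not p4)  //  not p4.
              branch 1.1.1.1 (add not (p2 or not p4)):
                not (p2 or not p4): α-rule — add not p2, not not p4.
                ○ open, literals {p1=1, p2=0, p3=1, p4=1, p6=1}.
              branch 1.1.1.2 (add not p4):
                ○ open, literals {p1=1, p3=1, p4=0, p6=1}.
          branch 1.1.2 (add not p1, not p6):
            × closes — contains both p6 and not p6.
      branch 1.2 (add not p6, not p3):
        × closes — contains both p3 and not p3.
  branch 2 (add not p1):
    (p6 iff p3): β-rule — branch into p6, p3  //  not p6, not p3.
      branch 2.1 (add p6, p3):
        (p1 iff p6): β-rule — branch into p1, p6  //  not p1, not p6.
          branch 2.1.1 (add p1, p6):
            × closes — contains both p1 and not p1.
          branch 2.1.2 (add not p1, not p6):
            × closes — contains both p6 and not p6.
      branch 2.2 (add not p6, not p3):
        × closes — contains both p3 and not p3.
5 branches closed, 2 open.
Each open branch fixes some atoms; the unmentioned ones are free. Counting distinct full assignments: branch {p1=1, p2=0, p3=1, p4=1, p6=1} (p5) contributes 2 new; branch {p1=1, p3=1, p4=0, p6=1} (p2, p5) contributes 4 new. Total: 6.

6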